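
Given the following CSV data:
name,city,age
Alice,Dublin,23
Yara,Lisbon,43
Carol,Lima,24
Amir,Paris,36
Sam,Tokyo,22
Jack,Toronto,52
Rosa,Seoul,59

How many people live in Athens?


Scanning city column for 'Athens':
Total matches: 0

ANSWER: 0


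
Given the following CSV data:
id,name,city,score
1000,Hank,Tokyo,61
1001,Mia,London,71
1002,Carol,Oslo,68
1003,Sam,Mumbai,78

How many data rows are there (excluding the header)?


Counting rows (excluding header):
Header: id,name,city,score
Data rows: 4

ANSWER: 4


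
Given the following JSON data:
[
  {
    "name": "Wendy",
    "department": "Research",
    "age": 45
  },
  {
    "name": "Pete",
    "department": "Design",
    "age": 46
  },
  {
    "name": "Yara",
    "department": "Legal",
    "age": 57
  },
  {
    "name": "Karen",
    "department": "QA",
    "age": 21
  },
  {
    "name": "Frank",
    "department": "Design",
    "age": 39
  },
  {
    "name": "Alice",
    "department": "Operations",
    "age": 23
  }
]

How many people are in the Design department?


Scanning records for department = Design
  Record 1: Pete
  Record 4: Frank
Count: 2

ANSWER: 2


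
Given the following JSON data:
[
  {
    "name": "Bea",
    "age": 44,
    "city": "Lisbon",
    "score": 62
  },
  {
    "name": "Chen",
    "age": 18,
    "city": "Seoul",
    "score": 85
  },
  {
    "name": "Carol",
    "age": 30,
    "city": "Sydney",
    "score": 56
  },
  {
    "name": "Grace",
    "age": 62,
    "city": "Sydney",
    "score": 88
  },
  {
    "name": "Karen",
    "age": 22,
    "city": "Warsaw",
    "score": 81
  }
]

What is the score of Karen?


Looking up record where name = Karen
Record index: 4
Field 'score' = 81

ANSWER: 81


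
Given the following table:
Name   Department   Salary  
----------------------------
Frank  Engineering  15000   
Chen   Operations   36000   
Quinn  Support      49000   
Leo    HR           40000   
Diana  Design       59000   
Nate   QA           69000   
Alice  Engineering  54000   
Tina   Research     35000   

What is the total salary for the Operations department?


Operations department members:
  Chen: 36000
Total = 36000 = 36000

ANSWER: 36000


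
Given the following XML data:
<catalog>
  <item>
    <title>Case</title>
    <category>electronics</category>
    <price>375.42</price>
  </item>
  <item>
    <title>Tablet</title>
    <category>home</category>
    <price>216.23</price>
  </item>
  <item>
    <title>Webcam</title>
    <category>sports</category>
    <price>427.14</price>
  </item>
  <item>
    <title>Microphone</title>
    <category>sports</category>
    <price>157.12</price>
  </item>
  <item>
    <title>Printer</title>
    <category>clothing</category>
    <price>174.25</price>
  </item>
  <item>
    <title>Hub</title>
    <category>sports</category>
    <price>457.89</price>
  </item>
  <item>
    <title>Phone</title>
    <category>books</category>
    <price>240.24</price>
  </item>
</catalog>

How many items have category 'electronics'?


Scanning <item> elements for <category>electronics</category>:
  Item 1: Case -> MATCH
Count: 1

ANSWER: 1


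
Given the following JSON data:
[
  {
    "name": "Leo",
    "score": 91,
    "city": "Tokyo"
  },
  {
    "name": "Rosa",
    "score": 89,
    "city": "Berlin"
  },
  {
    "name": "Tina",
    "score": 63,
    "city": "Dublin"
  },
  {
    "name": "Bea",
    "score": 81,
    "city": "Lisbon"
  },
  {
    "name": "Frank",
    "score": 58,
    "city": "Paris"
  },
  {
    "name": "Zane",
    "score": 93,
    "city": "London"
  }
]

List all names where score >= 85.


Filtering records where score >= 85:
  Leo (score=91) -> YES
  Rosa (score=89) -> YES
  Tina (score=63) -> no
  Bea (score=81) -> no
  Frank (score=58) -> no
  Zane (score=93) -> YES


ANSWER: Leo, Rosa, Zane


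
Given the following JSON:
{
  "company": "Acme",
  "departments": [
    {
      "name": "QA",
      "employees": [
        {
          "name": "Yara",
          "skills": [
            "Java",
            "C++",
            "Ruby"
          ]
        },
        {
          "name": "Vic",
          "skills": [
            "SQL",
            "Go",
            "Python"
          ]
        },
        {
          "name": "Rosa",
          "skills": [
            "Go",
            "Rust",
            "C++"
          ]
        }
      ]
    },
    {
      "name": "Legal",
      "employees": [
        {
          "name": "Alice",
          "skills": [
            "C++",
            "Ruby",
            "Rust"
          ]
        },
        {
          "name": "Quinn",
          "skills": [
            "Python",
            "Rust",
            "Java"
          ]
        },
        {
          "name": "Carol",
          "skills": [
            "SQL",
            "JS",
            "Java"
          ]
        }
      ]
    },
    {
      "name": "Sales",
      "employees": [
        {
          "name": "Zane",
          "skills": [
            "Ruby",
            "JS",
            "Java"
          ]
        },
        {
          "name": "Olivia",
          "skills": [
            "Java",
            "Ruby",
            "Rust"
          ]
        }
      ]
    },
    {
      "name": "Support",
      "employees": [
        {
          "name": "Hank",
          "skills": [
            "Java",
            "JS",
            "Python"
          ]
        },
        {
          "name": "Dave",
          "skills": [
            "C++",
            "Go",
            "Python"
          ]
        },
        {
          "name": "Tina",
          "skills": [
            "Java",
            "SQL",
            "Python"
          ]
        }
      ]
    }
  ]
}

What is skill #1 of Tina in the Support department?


Path: departments[3].employees[2].skills[0]
Value: Java

ANSWER: Java


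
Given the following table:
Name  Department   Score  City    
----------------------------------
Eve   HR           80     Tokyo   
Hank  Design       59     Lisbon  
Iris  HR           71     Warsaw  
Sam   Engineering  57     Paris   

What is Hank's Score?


Row 2: Hank
Score = 59

ANSWER: 59


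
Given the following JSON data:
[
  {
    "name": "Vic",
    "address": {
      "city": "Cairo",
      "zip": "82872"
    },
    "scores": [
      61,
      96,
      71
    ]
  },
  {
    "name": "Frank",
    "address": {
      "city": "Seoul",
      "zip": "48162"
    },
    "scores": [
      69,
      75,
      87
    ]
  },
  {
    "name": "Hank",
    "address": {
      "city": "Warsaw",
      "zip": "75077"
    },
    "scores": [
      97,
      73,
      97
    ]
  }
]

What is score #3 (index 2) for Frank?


Path: records[1].scores[2]
Value: 87

ANSWER: 87


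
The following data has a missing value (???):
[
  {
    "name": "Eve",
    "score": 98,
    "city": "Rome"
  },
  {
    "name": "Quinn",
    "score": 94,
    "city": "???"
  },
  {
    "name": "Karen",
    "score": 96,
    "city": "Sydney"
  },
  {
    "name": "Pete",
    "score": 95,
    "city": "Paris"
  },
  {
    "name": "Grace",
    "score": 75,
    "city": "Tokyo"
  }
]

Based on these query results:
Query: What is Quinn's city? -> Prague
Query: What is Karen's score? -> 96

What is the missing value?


The missing value is Quinn's city
From query: Quinn's city = Prague

ANSWER: Prague


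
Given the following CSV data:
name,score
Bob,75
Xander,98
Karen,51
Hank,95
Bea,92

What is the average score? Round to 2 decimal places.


Scores: 75, 98, 51, 95, 92
Sum = 411
Count = 5
Average = 411 / 5 = 82.20

ANSWER: 82.20


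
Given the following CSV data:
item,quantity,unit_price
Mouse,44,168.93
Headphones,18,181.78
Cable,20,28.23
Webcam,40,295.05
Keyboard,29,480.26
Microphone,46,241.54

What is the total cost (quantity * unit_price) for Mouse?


Row: Mouse
quantity = 44
unit_price = 168.93
total = 44 * 168.93 = 7432.92

ANSWER: 7432.92


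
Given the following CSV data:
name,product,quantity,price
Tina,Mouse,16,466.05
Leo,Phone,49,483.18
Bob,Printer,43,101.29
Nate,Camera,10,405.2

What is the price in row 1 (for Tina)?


Row 1: Tina
Column 'price' = 466.05

ANSWER: 466.05


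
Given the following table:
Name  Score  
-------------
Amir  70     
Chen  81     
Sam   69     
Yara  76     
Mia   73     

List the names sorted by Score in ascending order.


Sorting by Score (ascending):
  Sam: 69
  Amir: 70
  Mia: 73
  Yara: 76
  Chen: 81


ANSWER: Sam, Amir, Mia, Yara, Chen


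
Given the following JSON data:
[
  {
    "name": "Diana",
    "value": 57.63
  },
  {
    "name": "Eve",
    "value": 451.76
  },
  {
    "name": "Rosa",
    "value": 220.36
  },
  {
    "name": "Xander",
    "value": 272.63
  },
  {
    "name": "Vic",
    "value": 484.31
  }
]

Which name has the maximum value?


Comparing values:
  Diana: 57.63
  Eve: 451.76
  Rosa: 220.36
  Xander: 272.63
  Vic: 484.31
Maximum: Vic (484.31)

ANSWER: Vic


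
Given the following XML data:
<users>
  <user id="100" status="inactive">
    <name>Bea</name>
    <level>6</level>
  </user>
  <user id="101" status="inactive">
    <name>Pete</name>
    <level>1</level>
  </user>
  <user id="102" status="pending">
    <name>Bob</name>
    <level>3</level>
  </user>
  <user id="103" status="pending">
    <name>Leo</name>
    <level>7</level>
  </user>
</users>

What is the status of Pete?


Finding user with name = Pete
user id="101" status="inactive"

ANSWER: inactive


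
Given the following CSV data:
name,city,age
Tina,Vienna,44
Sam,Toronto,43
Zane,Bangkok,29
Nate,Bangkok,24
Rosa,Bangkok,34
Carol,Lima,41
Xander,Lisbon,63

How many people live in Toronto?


Scanning city column for 'Toronto':
  Row 2: Sam -> MATCH
Total matches: 1

ANSWER: 1


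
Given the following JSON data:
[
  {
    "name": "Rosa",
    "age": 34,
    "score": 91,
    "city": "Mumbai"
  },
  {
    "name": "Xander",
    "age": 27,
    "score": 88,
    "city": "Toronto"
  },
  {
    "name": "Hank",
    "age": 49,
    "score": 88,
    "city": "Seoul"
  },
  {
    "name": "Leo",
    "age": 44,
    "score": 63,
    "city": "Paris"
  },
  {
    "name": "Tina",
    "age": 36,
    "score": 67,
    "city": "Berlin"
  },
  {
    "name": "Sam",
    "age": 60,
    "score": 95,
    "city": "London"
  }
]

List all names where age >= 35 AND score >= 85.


Checking both conditions:
  Rosa (age=34, score=91) -> no
  Xander (age=27, score=88) -> no
  Hank (age=49, score=88) -> YES
  Leo (age=44, score=63) -> no
  Tina (age=36, score=67) -> no
  Sam (age=60, score=95) -> YES


ANSWER: Hank, Sam


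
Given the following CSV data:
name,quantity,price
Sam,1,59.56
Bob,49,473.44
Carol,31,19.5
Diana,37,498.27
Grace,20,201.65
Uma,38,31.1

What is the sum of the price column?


Values in 'price' column:
  Row 1: 59.56
  Row 2: 473.44
  Row 3: 19.5
  Row 4: 498.27
  Row 5: 201.65
  Row 6: 31.1
Sum = 59.56 + 473.44 + 19.5 + 498.27 + 201.65 + 31.1 = 1283.52

ANSWER: 1283.52


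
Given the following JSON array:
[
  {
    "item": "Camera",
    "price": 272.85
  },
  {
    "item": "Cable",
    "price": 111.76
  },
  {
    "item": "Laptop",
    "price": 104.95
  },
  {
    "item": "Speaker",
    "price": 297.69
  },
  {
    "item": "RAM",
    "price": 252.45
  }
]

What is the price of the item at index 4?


Array index 4 -> RAM
price = 252.45

ANSWER: 252.45


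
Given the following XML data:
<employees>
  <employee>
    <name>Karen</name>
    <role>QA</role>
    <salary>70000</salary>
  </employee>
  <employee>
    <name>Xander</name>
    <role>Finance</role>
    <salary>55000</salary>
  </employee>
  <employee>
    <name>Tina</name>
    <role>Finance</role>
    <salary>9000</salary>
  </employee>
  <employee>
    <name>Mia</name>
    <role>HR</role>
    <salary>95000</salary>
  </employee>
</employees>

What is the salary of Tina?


Searching for <employee> with <name>Tina</name>
Found at position 3
<salary>9000</salary>

ANSWER: 9000


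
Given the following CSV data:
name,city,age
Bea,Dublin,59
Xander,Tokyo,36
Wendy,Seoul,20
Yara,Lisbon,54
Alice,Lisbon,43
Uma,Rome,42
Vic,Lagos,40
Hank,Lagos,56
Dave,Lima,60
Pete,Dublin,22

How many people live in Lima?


Scanning city column for 'Lima':
  Row 9: Dave -> MATCH
Total matches: 1

ANSWER: 1


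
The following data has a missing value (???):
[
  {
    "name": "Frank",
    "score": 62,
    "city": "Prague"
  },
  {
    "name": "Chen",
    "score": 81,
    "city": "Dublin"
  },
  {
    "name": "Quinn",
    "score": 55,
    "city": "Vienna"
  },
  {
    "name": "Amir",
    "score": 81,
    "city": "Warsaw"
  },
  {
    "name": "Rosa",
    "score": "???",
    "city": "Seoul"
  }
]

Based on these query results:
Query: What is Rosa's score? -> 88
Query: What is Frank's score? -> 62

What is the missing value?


The missing value is Rosa's score
From query: Rosa's score = 88

ANSWER: 88


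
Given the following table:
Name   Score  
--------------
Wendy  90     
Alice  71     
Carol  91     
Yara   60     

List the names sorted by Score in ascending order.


Sorting by Score (ascending):
  Yara: 60
  Alice: 71
  Wendy: 90
  Carol: 91


ANSWER: Yara, Alice, Wendy, Carol


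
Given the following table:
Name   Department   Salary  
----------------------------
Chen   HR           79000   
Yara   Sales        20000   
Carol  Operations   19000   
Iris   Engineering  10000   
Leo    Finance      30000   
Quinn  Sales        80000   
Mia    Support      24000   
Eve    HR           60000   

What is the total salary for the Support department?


Support department members:
  Mia: 24000
Total = 24000 = 24000

ANSWER: 24000


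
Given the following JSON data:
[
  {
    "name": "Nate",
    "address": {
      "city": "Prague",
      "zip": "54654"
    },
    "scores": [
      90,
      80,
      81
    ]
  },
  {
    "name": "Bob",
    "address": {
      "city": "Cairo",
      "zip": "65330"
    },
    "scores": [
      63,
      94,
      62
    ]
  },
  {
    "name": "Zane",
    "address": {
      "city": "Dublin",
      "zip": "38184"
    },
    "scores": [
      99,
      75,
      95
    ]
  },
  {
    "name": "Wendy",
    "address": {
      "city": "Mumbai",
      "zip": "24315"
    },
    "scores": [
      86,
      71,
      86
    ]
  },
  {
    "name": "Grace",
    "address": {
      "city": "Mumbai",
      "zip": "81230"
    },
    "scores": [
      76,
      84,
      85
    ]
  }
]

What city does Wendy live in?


Path: records[3].address.city
Value: Mumbai

ANSWER: Mumbai


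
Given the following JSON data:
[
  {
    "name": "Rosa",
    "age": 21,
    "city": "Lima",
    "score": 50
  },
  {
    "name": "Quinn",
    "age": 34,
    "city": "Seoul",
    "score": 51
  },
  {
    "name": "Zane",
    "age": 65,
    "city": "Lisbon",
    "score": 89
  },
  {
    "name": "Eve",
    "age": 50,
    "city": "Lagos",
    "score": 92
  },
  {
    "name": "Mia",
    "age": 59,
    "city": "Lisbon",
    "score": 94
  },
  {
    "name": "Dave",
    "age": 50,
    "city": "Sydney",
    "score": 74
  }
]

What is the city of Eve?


Looking up record where name = Eve
Record index: 3
Field 'city' = Lagos

ANSWER: Lagos


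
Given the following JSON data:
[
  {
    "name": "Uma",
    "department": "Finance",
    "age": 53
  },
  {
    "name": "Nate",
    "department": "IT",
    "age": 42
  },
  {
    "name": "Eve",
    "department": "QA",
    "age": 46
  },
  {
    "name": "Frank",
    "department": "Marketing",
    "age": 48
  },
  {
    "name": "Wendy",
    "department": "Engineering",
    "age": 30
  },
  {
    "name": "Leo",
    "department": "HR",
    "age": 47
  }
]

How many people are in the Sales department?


Scanning records for department = Sales
  No matches found
Count: 0

ANSWER: 0


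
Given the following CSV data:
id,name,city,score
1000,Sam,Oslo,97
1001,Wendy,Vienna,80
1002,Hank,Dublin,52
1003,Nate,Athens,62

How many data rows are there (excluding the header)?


Counting rows (excluding header):
Header: id,name,city,score
Data rows: 4

ANSWER: 4


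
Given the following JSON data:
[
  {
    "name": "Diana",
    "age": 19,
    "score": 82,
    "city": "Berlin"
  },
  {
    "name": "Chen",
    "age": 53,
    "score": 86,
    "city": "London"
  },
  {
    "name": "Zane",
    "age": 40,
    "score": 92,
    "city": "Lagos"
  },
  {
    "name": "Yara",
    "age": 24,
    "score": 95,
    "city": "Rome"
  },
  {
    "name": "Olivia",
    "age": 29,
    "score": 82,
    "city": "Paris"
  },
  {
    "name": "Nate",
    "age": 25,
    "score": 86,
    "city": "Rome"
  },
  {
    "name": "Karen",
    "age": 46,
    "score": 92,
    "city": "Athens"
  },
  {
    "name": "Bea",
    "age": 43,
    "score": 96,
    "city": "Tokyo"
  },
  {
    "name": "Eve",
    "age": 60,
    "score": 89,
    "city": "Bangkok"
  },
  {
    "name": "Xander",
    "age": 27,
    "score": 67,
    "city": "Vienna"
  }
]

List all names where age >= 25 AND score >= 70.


Checking both conditions:
  Diana (age=19, score=82) -> no
  Chen (age=53, score=86) -> YES
  Zane (age=40, score=92) -> YES
  Yara (age=24, score=95) -> no
  Olivia (age=29, score=82) -> YES
  Nate (age=25, score=86) -> YES
  Karen (age=46, score=92) -> YES
  Bea (age=43, score=96) -> YES
  Eve (age=60, score=89) -> YES
  Xander (age=27, score=67) -> no


ANSWER: Chen, Zane, Olivia, Nate, Karen, Bea, Eve


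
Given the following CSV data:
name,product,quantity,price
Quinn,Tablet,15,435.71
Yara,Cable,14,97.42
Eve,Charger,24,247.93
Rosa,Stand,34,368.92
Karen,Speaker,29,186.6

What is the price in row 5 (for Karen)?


Row 5: Karen
Column 'price' = 186.6

ANSWER: 186.6


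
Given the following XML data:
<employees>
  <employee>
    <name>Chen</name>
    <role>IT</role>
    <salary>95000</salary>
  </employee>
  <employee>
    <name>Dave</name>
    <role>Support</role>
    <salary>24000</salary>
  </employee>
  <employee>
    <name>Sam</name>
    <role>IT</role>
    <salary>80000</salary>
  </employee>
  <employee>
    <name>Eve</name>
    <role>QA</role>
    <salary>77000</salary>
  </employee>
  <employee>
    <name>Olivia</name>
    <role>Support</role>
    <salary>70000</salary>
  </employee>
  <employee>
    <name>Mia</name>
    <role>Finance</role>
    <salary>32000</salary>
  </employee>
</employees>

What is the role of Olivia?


Searching for <employee> with <name>Olivia</name>
Found at position 5
<role>Support</role>

ANSWER: Support


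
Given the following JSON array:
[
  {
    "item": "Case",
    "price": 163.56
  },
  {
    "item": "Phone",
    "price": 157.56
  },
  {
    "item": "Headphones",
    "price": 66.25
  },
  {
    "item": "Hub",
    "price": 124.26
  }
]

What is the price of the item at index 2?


Array index 2 -> Headphones
price = 66.25

ANSWER: 66.25


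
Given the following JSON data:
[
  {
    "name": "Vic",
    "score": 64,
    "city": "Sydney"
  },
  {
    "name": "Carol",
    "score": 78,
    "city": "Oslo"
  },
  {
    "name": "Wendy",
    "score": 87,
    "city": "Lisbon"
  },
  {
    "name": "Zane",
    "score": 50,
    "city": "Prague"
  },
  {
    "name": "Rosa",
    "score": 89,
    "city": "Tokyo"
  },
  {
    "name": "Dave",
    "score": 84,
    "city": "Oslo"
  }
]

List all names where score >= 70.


Filtering records where score >= 70:
  Vic (score=64) -> no
  Carol (score=78) -> YES
  Wendy (score=87) -> YES
  Zane (score=50) -> no
  Rosa (score=89) -> YES
  Dave (score=84) -> YES


ANSWER: Carol, Wendy, Rosa, Dave


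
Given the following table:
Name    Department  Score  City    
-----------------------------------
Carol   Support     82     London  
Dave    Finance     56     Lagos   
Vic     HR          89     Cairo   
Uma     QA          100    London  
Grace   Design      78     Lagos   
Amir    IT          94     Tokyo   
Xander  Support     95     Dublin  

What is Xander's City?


Row 7: Xander
City = Dublin

ANSWER: Dublin


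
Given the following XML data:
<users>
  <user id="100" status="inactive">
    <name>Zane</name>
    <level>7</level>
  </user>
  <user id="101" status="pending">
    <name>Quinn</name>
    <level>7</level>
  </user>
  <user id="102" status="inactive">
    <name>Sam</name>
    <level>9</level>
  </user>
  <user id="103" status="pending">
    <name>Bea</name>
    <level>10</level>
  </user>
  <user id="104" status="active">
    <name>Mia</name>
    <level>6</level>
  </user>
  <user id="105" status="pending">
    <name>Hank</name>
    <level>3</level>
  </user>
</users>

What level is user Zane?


Finding user: Zane
<level>7</level>

ANSWER: 7


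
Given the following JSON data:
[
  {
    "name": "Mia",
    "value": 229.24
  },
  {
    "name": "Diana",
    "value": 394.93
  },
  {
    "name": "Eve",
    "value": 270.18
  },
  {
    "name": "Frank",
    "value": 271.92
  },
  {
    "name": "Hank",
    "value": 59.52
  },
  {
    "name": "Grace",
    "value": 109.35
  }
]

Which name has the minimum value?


Comparing values:
  Mia: 229.24
  Diana: 394.93
  Eve: 270.18
  Frank: 271.92
  Hank: 59.52
  Grace: 109.35
Minimum: Hank (59.52)

ANSWER: Hank


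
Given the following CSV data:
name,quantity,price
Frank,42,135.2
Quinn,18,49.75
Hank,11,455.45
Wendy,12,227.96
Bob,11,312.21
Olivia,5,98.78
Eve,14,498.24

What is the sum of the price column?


Values in 'price' column:
  Row 1: 135.2
  Row 2: 49.75
  Row 3: 455.45
  Row 4: 227.96
  Row 5: 312.21
  Row 6: 98.78
  Row 7: 498.24
Sum = 135.2 + 49.75 + 455.45 + 227.96 + 312.21 + 98.78 + 498.24 = 1777.59

ANSWER: 1777.59


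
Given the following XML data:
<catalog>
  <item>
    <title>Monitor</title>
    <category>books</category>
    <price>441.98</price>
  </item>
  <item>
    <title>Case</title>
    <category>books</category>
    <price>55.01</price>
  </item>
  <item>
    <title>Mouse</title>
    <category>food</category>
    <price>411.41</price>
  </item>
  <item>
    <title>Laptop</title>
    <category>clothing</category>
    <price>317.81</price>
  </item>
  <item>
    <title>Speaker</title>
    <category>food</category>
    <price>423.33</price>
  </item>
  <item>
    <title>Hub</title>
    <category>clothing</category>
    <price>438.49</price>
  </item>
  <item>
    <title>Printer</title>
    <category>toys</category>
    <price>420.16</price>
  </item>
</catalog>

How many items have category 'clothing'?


Scanning <item> elements for <category>clothing</category>:
  Item 4: Laptop -> MATCH
  Item 6: Hub -> MATCH
Count: 2

ANSWER: 2


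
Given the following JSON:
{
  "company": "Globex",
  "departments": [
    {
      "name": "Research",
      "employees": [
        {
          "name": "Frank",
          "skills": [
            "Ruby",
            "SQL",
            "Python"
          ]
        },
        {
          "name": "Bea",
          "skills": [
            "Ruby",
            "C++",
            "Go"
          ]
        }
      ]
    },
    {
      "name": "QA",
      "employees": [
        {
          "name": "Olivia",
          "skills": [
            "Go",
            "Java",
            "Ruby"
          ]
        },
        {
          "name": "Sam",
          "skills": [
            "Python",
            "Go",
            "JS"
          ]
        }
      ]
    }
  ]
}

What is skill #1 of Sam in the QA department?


Path: departments[1].employees[1].skills[0]
Value: Python

ANSWER: Python


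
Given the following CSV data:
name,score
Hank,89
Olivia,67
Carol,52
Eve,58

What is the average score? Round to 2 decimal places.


Scores: 89, 67, 52, 58
Sum = 266
Count = 4
Average = 266 / 4 = 66.50

ANSWER: 66.50


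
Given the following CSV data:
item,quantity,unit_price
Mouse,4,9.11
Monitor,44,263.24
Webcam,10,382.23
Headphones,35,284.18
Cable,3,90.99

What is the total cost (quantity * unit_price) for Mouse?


Row: Mouse
quantity = 4
unit_price = 9.11
total = 4 * 9.11 = 36.44

ANSWER: 36.44


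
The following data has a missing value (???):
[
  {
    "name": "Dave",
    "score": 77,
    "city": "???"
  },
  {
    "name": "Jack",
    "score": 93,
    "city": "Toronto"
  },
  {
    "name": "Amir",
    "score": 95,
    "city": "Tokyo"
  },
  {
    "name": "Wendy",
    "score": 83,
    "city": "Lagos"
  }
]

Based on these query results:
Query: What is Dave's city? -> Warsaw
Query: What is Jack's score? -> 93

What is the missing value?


The missing value is Dave's city
From query: Dave's city = Warsaw

ANSWER: Warsaw


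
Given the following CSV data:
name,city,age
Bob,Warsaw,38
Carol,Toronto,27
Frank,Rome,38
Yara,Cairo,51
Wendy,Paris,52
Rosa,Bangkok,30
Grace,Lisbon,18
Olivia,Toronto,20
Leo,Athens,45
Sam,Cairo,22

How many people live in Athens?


Scanning city column for 'Athens':
  Row 9: Leo -> MATCH
Total matches: 1

ANSWER: 1


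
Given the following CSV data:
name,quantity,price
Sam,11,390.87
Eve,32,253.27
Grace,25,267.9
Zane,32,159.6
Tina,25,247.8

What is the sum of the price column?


Values in 'price' column:
  Row 1: 390.87
  Row 2: 253.27
  Row 3: 267.9
  Row 4: 159.6
  Row 5: 247.8
Sum = 390.87 + 253.27 + 267.9 + 159.6 + 247.8 = 1319.44

ANSWER: 1319.44


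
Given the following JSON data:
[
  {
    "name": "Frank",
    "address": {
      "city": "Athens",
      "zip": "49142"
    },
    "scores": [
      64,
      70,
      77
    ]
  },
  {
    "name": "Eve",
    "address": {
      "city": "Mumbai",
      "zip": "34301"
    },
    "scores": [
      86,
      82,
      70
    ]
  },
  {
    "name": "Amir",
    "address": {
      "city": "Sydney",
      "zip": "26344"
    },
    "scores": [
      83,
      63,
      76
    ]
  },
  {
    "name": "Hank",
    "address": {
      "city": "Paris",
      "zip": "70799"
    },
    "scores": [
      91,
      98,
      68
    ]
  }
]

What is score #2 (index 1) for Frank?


Path: records[0].scores[1]
Value: 70

ANSWER: 70


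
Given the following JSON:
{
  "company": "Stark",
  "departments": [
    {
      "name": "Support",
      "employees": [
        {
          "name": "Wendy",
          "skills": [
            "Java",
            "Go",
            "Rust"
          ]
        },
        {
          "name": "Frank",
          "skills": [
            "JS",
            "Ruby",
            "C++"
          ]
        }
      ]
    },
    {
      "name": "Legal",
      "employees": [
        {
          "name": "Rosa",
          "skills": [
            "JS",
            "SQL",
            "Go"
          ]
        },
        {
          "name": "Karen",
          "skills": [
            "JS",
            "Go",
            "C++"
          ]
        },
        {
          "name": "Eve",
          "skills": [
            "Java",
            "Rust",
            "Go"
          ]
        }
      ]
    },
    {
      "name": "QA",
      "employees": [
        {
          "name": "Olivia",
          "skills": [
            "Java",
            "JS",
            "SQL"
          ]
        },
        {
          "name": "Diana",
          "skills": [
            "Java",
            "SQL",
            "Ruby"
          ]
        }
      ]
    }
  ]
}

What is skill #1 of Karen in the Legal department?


Path: departments[1].employees[1].skills[0]
Value: JS

ANSWER: JS


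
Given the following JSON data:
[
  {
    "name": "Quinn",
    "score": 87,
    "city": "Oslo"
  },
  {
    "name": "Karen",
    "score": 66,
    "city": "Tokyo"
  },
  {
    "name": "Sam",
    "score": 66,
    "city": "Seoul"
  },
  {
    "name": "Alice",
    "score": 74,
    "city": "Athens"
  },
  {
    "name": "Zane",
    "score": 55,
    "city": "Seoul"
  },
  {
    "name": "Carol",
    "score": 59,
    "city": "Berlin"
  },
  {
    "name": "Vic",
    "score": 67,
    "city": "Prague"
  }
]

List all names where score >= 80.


Filtering records where score >= 80:
  Quinn (score=87) -> YES
  Karen (score=66) -> no
  Sam (score=66) -> no
  Alice (score=74) -> no
  Zane (score=55) -> no
  Carol (score=59) -> no
  Vic (score=67) -> no


ANSWER: Quinn


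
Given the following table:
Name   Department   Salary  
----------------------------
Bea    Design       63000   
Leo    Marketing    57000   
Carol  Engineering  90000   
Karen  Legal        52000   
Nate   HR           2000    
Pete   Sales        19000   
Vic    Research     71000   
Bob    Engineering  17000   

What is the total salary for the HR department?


HR department members:
  Nate: 2000
Total = 2000 = 2000

ANSWER: 2000


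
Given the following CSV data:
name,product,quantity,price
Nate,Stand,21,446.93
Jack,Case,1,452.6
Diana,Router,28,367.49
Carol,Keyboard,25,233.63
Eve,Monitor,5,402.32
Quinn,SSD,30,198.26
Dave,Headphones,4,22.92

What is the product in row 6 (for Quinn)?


Row 6: Quinn
Column 'product' = SSD

ANSWER: SSD


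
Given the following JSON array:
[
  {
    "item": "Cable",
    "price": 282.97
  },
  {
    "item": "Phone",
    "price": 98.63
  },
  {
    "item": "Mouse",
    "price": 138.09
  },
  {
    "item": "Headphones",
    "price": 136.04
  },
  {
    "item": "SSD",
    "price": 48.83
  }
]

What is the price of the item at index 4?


Array index 4 -> SSD
price = 48.83

ANSWER: 48.83


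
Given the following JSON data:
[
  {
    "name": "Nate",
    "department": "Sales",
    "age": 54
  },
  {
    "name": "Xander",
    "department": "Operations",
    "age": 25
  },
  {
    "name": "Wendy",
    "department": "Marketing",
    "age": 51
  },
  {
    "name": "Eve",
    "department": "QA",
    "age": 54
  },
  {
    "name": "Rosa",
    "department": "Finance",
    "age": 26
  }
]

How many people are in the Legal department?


Scanning records for department = Legal
  No matches found
Count: 0

ANSWER: 0


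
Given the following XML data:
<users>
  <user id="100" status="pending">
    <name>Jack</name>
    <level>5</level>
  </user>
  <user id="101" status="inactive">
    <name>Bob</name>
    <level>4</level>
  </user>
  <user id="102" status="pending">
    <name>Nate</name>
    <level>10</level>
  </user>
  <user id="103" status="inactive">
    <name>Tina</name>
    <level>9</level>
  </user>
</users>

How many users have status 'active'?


Counting users with status='active':
Count: 0

ANSWER: 0


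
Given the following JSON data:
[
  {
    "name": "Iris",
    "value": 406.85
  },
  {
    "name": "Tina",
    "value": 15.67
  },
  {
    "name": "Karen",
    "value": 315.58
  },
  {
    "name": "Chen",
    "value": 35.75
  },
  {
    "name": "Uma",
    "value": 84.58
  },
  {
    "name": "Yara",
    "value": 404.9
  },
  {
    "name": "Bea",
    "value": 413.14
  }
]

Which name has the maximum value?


Comparing values:
  Iris: 406.85
  Tina: 15.67
  Karen: 315.58
  Chen: 35.75
  Uma: 84.58
  Yara: 404.9
  Bea: 413.14
Maximum: Bea (413.14)

ANSWER: Bea


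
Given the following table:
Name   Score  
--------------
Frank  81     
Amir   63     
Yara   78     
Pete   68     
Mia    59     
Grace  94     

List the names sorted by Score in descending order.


Sorting by Score (descending):
  Grace: 94
  Frank: 81
  Yara: 78
  Pete: 68
  Amir: 63
  Mia: 59


ANSWER: Grace, Frank, Yara, Pete, Amir, Mia


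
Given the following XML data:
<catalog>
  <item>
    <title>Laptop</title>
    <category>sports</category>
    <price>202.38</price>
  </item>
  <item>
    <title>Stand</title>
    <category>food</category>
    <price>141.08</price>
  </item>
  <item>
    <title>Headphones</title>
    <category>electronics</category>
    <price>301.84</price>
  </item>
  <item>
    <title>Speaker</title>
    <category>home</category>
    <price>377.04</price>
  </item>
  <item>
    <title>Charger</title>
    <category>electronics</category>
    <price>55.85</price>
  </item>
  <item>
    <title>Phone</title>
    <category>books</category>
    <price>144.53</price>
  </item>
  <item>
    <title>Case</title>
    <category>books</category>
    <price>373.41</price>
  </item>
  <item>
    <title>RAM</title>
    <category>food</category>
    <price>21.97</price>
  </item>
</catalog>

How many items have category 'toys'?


Scanning <item> elements for <category>toys</category>:
Count: 0

ANSWER: 0


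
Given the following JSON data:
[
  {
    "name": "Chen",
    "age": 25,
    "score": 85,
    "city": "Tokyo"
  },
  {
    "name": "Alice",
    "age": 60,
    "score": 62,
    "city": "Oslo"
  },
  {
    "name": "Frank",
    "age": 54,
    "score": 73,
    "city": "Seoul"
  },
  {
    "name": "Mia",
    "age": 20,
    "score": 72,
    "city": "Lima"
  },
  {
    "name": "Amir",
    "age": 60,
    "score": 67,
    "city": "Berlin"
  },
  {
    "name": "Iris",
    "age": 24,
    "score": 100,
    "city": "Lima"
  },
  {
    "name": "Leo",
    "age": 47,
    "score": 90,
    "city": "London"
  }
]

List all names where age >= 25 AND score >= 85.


Checking both conditions:
  Chen (age=25, score=85) -> YES
  Alice (age=60, score=62) -> no
  Frank (age=54, score=73) -> no
  Mia (age=20, score=72) -> no
  Amir (age=60, score=67) -> no
  Iris (age=24, score=100) -> no
  Leo (age=47, score=90) -> YES


ANSWER: Chen, Leo


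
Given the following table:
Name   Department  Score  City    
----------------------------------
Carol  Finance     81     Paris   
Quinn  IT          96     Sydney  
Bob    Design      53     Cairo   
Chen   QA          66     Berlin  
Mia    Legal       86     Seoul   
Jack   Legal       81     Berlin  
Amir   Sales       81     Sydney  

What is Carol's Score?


Row 1: Carol
Score = 81

ANSWER: 81


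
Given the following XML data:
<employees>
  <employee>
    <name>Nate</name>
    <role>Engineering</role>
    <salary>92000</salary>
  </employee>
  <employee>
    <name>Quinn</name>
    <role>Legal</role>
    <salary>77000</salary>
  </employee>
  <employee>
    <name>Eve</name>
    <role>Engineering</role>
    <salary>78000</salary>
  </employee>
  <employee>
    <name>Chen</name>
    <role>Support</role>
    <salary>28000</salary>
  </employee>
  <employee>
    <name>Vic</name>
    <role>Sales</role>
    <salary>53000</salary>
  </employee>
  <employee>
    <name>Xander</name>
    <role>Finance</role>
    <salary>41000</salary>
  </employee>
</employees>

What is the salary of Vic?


Searching for <employee> with <name>Vic</name>
Found at position 5
<salary>53000</salary>

ANSWER: 53000


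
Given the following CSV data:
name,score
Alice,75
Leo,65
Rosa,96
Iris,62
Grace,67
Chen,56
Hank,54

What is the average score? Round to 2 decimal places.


Scores: 75, 65, 96, 62, 67, 56, 54
Sum = 475
Count = 7
Average = 475 / 7 = 67.86

ANSWER: 67.86


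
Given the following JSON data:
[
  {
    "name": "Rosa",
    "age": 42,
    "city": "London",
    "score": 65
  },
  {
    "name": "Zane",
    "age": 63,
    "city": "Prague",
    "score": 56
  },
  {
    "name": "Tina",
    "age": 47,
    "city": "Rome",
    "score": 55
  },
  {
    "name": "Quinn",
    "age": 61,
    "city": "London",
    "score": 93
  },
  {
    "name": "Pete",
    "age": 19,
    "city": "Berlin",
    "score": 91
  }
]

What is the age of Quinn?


Looking up record where name = Quinn
Record index: 3
Field 'age' = 61

ANSWER: 61


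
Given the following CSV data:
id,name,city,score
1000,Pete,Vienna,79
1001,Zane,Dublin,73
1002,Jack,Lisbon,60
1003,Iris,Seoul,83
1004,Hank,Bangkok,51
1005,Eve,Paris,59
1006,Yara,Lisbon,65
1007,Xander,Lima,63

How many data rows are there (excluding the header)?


Counting rows (excluding header):
Header: id,name,city,score
Data rows: 8

ANSWER: 8


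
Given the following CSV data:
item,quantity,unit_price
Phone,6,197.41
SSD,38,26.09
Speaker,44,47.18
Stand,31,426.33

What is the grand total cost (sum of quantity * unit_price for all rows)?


Computing row totals:
  Phone: 6 * 197.41 = 1184.46
  SSD: 38 * 26.09 = 991.42
  Speaker: 44 * 47.18 = 2075.92
  Stand: 31 * 426.33 = 13216.23
Grand total = 1184.46 + 991.42 + 2075.92 + 13216.23 = 17468.03

ANSWER: 17468.03


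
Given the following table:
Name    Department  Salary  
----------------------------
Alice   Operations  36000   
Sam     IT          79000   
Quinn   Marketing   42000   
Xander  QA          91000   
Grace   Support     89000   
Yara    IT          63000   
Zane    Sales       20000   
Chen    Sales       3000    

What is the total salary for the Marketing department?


Marketing department members:
  Quinn: 42000
Total = 42000 = 42000

ANSWER: 42000


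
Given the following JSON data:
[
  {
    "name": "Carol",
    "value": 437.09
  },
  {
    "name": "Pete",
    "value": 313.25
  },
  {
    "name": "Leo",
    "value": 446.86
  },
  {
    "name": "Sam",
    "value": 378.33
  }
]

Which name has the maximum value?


Comparing values:
  Carol: 437.09
  Pete: 313.25
  Leo: 446.86
  Sam: 378.33
Maximum: Leo (446.86)

ANSWER: Leo


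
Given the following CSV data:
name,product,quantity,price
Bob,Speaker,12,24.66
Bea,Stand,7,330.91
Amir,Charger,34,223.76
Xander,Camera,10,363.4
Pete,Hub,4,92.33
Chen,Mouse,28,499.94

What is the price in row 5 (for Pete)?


Row 5: Pete
Column 'price' = 92.33

ANSWER: 92.33


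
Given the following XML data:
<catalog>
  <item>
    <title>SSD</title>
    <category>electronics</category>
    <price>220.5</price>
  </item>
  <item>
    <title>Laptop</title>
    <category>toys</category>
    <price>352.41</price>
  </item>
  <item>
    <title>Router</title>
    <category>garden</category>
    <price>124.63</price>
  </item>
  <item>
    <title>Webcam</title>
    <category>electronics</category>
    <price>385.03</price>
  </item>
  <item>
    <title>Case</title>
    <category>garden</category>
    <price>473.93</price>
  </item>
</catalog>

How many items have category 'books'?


Scanning <item> elements for <category>books</category>:
Count: 0

ANSWER: 0


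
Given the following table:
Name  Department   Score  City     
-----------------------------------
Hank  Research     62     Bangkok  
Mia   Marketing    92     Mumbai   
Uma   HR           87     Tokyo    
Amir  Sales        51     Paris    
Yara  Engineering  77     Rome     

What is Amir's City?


Row 4: Amir
City = Paris

ANSWER: Paris


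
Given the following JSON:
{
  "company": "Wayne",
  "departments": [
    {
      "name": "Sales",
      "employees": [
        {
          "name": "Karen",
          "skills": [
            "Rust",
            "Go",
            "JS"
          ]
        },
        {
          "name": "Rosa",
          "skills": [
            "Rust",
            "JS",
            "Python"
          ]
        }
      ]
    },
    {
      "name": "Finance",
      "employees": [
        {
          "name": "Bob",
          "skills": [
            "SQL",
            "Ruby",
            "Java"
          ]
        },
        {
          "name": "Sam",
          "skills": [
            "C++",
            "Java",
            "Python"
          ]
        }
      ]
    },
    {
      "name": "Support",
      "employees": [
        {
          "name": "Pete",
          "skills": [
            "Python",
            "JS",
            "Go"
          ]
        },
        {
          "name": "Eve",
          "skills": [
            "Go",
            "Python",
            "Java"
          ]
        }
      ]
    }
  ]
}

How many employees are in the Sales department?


Path: departments[0].employees
Count: 2

ANSWER: 2


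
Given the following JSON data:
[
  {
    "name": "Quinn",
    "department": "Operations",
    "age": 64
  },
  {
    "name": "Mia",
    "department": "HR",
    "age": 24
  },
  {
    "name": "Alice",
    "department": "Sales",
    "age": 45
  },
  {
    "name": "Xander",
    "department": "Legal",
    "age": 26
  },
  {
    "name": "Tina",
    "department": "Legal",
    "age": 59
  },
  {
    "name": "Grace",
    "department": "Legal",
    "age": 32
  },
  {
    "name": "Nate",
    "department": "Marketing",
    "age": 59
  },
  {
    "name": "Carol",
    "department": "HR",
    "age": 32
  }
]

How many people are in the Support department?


Scanning records for department = Support
  No matches found
Count: 0

ANSWER: 0


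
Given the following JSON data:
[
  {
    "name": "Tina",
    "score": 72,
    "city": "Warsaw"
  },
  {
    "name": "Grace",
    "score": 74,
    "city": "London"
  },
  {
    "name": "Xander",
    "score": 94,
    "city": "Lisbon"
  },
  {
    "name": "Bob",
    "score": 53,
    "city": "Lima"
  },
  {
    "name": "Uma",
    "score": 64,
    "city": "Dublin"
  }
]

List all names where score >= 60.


Filtering records where score >= 60:
  Tina (score=72) -> YES
  Grace (score=74) -> YES
  Xander (score=94) -> YES
  Bob (score=53) -> no
  Uma (score=64) -> YES


ANSWER: Tina, Grace, Xander, Uma
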